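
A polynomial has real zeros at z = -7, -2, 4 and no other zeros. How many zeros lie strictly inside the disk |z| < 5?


Step 1: Check each root:
  z = -7: |-7| = 7 >= 5
  z = -2: |-2| = 2 < 5
  z = 4: |4| = 4 < 5
Step 2: Count = 2

2


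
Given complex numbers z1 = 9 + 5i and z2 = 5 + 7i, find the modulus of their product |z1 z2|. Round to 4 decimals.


Step 1: |z1| = sqrt(9^2 + 5^2) = sqrt(106)
Step 2: |z2| = sqrt(5^2 + 7^2) = sqrt(74)
Step 3: |z1*z2| = |z1|*|z2| = sqrt(106) * sqrt(74) = sqrt(106 * 74) = sqrt(7844)
Step 4: = 88.5664

88.5664


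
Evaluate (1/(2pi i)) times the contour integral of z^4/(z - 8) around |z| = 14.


Step 1: f(z) = z^4, a = 8 is inside |z| = 14
Step 2: By Cauchy integral formula: (1/(2pi*i)) * integral = f(a)
Step 3: f(8) = 8^4 = 4096

4096


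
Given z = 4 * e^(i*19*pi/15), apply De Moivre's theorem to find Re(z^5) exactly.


Step 1: By De Moivre's theorem, z^5 = 4^5 * e^(i*5*19*pi/15) = 1024 * (cos(19*pi/3) + i*sin(19*pi/3))
Step 2: |z|^5 = 4^5 = 1024
Step 3: Reduce the angle mod 2*pi: 19*pi/3 - 6*pi = pi/3
Step 4: cos(pi/3) = 1/2
Step 5: Re(z^5) = 1024 * 1/2 = 512

512


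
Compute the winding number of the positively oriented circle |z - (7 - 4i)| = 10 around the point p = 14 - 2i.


Step 1: Center c = (7, -4), radius = 10
Step 2: |p - c|^2 = 7^2 + 2^2 = 53
Step 3: r^2 = 100
Step 4: |p-c| < r so winding number = 1

1


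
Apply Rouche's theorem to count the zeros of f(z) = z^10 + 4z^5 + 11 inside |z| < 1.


Step 1: On |z| = 1 the three terms have sizes |z^10| = 1^10 = 1, |4z^5| = 4*1^5 = 4, |11| = 11
Step 2: The dominant term is g(z) = 11; let h(z) = z^10 + 4z^5 so f = g + h
Step 3: On |z| = 1: |g| = 11 and |h| <= 1 + 4 = 5
Step 4: Since 11 > 5, |h| < |g| on |z| = 1, so by Rouche f has the same number of zeros as g inside |z| < 1
Step 5: g(z) = 11 is a nonzero constant with no zeros inside |z| < 1. Answer = 0

0


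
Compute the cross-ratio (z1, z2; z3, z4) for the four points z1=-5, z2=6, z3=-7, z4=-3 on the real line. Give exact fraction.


Step 1: (z1-z3)(z2-z4) = 2 * 9 = 18
Step 2: (z1-z4)(z2-z3) = (-2) * 13 = -26
Step 3: Cross-ratio = -18/26 = -9/13

-9/13


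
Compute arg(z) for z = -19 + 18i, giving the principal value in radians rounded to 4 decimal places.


Step 1: z = -19 + 18i
Step 2: arg(z) = atan2(18, -19)
Step 3: arg(z) = 2.3832

2.3832


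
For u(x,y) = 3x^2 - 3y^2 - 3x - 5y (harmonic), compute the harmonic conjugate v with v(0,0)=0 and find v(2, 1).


Step 1: v_x = -u_y = 6y + 5
Step 2: v_y = u_x = 6x - 3
Step 3: v = 6xy + 5x - 3y + C
Step 4: v(0,0) = 0 => C = 0
Step 5: v(2, 1) = 19

19


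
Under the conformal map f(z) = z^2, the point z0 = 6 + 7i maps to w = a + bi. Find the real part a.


Step 1: z0 = 6 + 7i
Step 2: z0^2 = 6^2 - 7^2 + 84i
Step 3: real part = 36 - 49 = -13

-13


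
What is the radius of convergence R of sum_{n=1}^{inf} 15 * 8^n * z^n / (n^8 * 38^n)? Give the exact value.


Step 1: General term a_n = 15 * 8^n / (n^8 * 38^n)
Step 2: By the root test, |a_n|^(1/n) = 15^(1/n) * 8 / (n^(8/n) * 38) -> 8/38 as n -> infinity (since 15^(1/n) -> 1 and n^(8/n) -> 1)
Step 3: R = 1/lim|a_n|^(1/n) = 38/8 = 19/4

19/4


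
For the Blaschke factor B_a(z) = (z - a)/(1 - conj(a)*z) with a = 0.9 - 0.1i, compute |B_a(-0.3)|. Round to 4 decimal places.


Step 1: Numerator z0 - a = -0.3 - (0.9 - 0.1i) = -1.2 + 0.1i
Step 2: Denominator 1 - conj(a)*z0 = 1 - (0.9 + 0.1i)*(-0.3) = 1.27 + 0.03i
Step 3: |z0 - a|^2 = (-1.2)^2 + 0.1^2 = 1.45; |1 - conj(a)*z0|^2 = 1.27^2 + 0.03^2 = 1.6138
Step 4: |B_a(-0.3)| = sqrt(1.45 / 1.6138) = sqrt(0.8985)
Step 5: = 0.9479

0.9479


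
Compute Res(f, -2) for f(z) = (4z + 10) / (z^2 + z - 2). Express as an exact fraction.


Step 1: Q(z) = z^2 + z - 2 = (z + 2)(z - 1)
Step 2: Q'(z) = 2z + 1
Step 3: Q'(-2) = -3, P(-2) = 2
Step 4: Res = P(-2)/Q'(-2) = 2/(-3) = -2/3

-2/3


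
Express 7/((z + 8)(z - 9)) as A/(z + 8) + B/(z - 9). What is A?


Step 1: Multiply both sides by (z + 8) and set z = -8
Step 2: A = 7 / (-8 - 9)
Step 3: A = 7 / (-17)
Step 4: A = -7/17

-7/17


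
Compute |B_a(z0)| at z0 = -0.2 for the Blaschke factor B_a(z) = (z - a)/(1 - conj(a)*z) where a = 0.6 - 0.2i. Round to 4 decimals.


Step 1: Numerator z0 - a = -0.2 - (0.6 - 0.2i) = -0.8 + 0.2i
Step 2: Denominator 1 - conj(a)*z0 = 1 - (0.6 + 0.2i)*(-0.2) = 1.12 + 0.04i
Step 3: |z0 - a|^2 = (-0.8)^2 + 0.2^2 = 0.68; |1 - conj(a)*z0|^2 = 1.12^2 + 0.04^2 = 1.256
Step 4: |B_a(-0.2)| = sqrt(0.68 / 1.256) = sqrt(0.541401)
Step 5: = 0.7358

0.7358


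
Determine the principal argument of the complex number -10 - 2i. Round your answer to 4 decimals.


Step 1: z = -10 - 2i
Step 2: arg(z) = atan2(-2, -10)
Step 3: arg(z) = -2.9442

-2.9442


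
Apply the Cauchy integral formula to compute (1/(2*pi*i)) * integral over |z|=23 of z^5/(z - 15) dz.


Step 1: f(z) = z^5, a = 15 is inside |z| = 23
Step 2: By Cauchy integral formula: (1/(2pi*i)) * integral = f(a)
Step 3: f(15) = 15^5 = 759375

759375


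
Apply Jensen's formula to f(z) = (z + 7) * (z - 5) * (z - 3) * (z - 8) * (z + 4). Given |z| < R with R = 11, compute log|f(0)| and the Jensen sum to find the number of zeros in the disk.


Jensen's formula: (1/2pi)*integral log|f(Re^it)|dt = log|f(0)| + sum_{|a_k|<R} log(R/|a_k|)
Step 1: f(0) = 7 * (-5) * (-3) * (-8) * 4 = -3360
Step 2: log|f(0)| = log|-7| + log|5| + log|3| + log|8| + log|-4| = 8.1197
Step 3: Zeros inside |z| < 11: -7, 5, 3, 8, -4
Step 4: Jensen sum = log(11/7) + log(11/5) + log(11/3) + log(11/8) + log(11/4) = 3.8698
Step 5: n(R) = number of terms in the Jensen sum = count of zeros inside |z| < 11 = 5

5


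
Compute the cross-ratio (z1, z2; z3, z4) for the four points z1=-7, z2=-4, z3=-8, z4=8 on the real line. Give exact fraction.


Step 1: (z1-z3)(z2-z4) = 1 * (-12) = -12
Step 2: (z1-z4)(z2-z3) = (-15) * 4 = -60
Step 3: Cross-ratio = 12/60 = 1/5

1/5


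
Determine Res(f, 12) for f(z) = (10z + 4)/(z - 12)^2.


Step 1: Pole of order 2 at z = 12
Step 2: Res = lim d/dz [(z - 12)^2 * f(z)] as z -> 12
Step 3: (z - 12)^2 * f(z) = 10z + 4
Step 4: d/dz[10z + 4] = 10

10


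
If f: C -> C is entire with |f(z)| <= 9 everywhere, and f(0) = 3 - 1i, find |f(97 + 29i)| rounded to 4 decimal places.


Step 1: By Liouville's theorem, a bounded entire function is constant.
Step 2: f(z) = f(0) = 3 - 1i for all z.
Step 3: |f(w)| = |3 - 1i| = sqrt(9 + 1)
Step 4: = 3.1623

3.1623


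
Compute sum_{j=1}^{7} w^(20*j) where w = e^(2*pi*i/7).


Step 1: The sum sum_{j=1}^{n} w^(k*j) equals n if n | k, else 0.
Step 2: Here n = 7, k = 20
Step 3: Does n divide k? 7 | 20 -> False
Step 4: Sum = 0

0


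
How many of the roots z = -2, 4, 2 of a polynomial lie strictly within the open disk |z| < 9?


Step 1: Check each root:
  z = -2: |-2| = 2 < 9
  z = 4: |4| = 4 < 9
  z = 2: |2| = 2 < 9
Step 2: Count = 3

3


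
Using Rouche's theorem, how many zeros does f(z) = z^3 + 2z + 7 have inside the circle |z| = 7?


Step 1: On |z| = 7 the three terms have sizes |z^3| = 7^3 = 343, |2z| = 2*7 = 14, |7| = 7
Step 2: The dominant term is g(z) = z^3; let h(z) = 2z + 7 so f = g + h
Step 3: On |z| = 7: |g| = 343 and |h| <= 14 + 7 = 21
Step 4: Since 343 > 21, |h| < |g| on |z| = 7, so by Rouche f has the same number of zeros as g inside |z| < 7
Step 5: g(z) = z^3 has 3 zeros (all at the origin) inside |z| < 7. Answer = 3

3


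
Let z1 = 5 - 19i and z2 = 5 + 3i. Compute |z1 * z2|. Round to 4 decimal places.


Step 1: |z1| = sqrt(5^2 + (-19)^2) = sqrt(386)
Step 2: |z2| = sqrt(5^2 + 3^2) = sqrt(34)
Step 3: |z1*z2| = |z1|*|z2| = sqrt(386) * sqrt(34) = sqrt(386 * 34) = sqrt(13124)
Step 4: = 114.56

114.56


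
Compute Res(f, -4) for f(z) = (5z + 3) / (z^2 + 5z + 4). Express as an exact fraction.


Step 1: Q(z) = z^2 + 5z + 4 = (z + 4)(z + 1)
Step 2: Q'(z) = 2z + 5
Step 3: Q'(-4) = -3, P(-4) = -17
Step 4: Res = P(-4)/Q'(-4) = -17/(-3) = 17/3

17/3


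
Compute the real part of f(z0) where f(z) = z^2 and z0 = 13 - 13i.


Step 1: z0 = 13 - 13i
Step 2: z0^2 = 13^2 - (-13)^2 - 338i
Step 3: real part = 169 - 169 = 0

0


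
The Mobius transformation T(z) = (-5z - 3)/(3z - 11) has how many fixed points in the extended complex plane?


Step 1: Fixed points satisfy T(z) = z
Step 2: 3z^2 - 6z + 3 = 0
Step 3: Discriminant = (-6)^2 - 4*3*3 = 0
Step 4: Number of fixed points = 1

1


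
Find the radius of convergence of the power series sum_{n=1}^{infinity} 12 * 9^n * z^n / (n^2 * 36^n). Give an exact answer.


Step 1: General term a_n = 12 * 9^n / (n^2 * 36^n)
Step 2: By the root test, |a_n|^(1/n) = 12^(1/n) * 9 / (n^(2/n) * 36) -> 9/36 as n -> infinity (since 12^(1/n) -> 1 and n^(2/n) -> 1)
Step 3: R = 1/lim|a_n|^(1/n) = 36/9 = 4

4


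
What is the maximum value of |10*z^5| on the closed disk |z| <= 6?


Step 1: On |z| = 6, |f(z)| = 10 * |z|^5 = 10 * 6^5
Step 2: By maximum modulus principle, maximum is on boundary.
Step 3: Maximum = 10 * 7776 = 77760

77760


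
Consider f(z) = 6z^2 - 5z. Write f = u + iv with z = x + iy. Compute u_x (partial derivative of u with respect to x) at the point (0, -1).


Step 1: f(z) = 6(x+iy)^2 - 5(x+iy) + 0
Step 2: u = 6(x^2 - y^2) - 5x + 0
Step 3: u_x = 12x - 5
Step 4: At (0, -1): u_x = 0 - 5 = -5

-5


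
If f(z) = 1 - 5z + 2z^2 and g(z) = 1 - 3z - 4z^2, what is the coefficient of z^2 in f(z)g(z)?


Step 1: z^2 term in f*g comes from: (1)*(-4z^2) + (-5z)*(-3z) + (2z^2)*(1)
Step 2: = -4 + 15 + 2
Step 3: = 13

13


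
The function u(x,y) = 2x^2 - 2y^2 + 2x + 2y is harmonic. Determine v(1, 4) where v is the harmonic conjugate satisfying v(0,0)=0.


Step 1: v_x = -u_y = 4y - 2
Step 2: v_y = u_x = 4x + 2
Step 3: v = 4xy - 2x + 2y + C
Step 4: v(0,0) = 0 => C = 0
Step 5: v(1, 4) = 22

22


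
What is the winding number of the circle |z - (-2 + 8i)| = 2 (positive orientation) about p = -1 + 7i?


Step 1: Center c = (-2, 8), radius = 2
Step 2: |p - c|^2 = 1^2 + (-1)^2 = 2
Step 3: r^2 = 4
Step 4: |p-c| < r so winding number = 1

1


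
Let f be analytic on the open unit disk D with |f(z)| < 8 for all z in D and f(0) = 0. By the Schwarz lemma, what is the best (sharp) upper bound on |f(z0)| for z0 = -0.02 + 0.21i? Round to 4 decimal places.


Step 1: g = f/8 maps D -> D with g(0) = 0, so by the Schwarz lemma |g(z)| <= |z|, i.e. |f(z)| <= 8|z|; this is sharp (f(z) = 8z).
Step 2: |z0|^2 = (-0.02)^2 + 0.21^2 = 0.0445
Step 3: |z0| = sqrt(0.0445) = 0.21095
Step 4: Best bound = 8 * |z0| = 8 * 0.21095 = 1.6876

1.6876


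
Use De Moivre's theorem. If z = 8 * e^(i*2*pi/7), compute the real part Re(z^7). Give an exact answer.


Step 1: By De Moivre's theorem, z^7 = 8^7 * e^(i*7*2*pi/7) = 2097152 * (cos(2*pi) + i*sin(2*pi))
Step 2: |z|^7 = 8^7 = 2097152
Step 3: Reduce the angle mod 2*pi: 2*pi - 2*pi = 0
Step 4: cos(0) = 1
Step 5: Re(z^7) = 2097152 * 1 = 2097152

2097152


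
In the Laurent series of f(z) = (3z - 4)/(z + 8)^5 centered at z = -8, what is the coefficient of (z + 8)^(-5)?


Step 1: Write the numerator in powers of (z + 8): 3z - 4 = 3(z + 8) + (3*(-8) - 4) = 3(z + 8) - 28
Step 2: Divide by (z + 8)^5: f(z) = -28(z + 8)^(-5) + 3(z + 8)^(-4)
Step 3: This finite sum is the Laurent series of f about z = -8.
Step 4: Coefficient of (z + 8)^(-5) = 3*(-8) - 4 = -28

-28


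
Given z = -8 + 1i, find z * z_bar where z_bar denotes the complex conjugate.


Step 1: conj(z) = -8 - 1i
Step 2: z * conj(z) = (-8)^2 + 1^2
Step 3: = 64 + 1 = 65

65


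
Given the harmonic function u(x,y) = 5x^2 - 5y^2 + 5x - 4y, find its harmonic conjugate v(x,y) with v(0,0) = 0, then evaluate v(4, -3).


Step 1: v_x = -u_y = 10y + 4
Step 2: v_y = u_x = 10x + 5
Step 3: v = 10xy + 4x + 5y + C
Step 4: v(0,0) = 0 => C = 0
Step 5: v(4, -3) = -119

-119


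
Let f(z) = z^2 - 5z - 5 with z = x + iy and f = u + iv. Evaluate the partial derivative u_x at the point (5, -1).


Step 1: f(z) = (x+iy)^2 - 5(x+iy) - 5
Step 2: u = (x^2 - y^2) - 5x - 5
Step 3: u_x = 2x - 5
Step 4: At (5, -1): u_x = 10 - 5 = 5

5


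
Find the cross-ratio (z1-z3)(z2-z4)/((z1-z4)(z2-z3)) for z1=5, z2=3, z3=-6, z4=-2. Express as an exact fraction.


Step 1: (z1-z3)(z2-z4) = 11 * 5 = 55
Step 2: (z1-z4)(z2-z3) = 7 * 9 = 63
Step 3: Cross-ratio = 55/63 = 55/63

55/63


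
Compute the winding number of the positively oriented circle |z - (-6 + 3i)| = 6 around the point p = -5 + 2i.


Step 1: Center c = (-6, 3), radius = 6
Step 2: |p - c|^2 = 1^2 + (-1)^2 = 2
Step 3: r^2 = 36
Step 4: |p-c| < r so winding number = 1

1


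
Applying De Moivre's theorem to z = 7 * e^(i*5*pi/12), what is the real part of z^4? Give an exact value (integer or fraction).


Step 1: By De Moivre's theorem, z^4 = 7^4 * e^(i*4*5*pi/12) = 2401 * (cos(5*pi/3) + i*sin(5*pi/3))
Step 2: |z|^4 = 7^4 = 2401
Step 3: The angle 5*pi/3 already lies in [0, 2*pi)
Step 4: cos(5*pi/3) = 1/2
Step 5: Re(z^4) = 2401 * 1/2 = 2401/2

2401/2


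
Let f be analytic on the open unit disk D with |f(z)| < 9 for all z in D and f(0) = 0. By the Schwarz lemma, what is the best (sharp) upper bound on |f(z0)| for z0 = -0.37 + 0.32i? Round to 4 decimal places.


Step 1: g = f/9 maps D -> D with g(0) = 0, so by the Schwarz lemma |g(z)| <= |z|, i.e. |f(z)| <= 9|z|; this is sharp (f(z) = 9z).
Step 2: |z0|^2 = (-0.37)^2 + 0.32^2 = 0.2393
Step 3: |z0| = sqrt(0.2393) = 0.489183
Step 4: Best bound = 9 * |z0| = 9 * 0.489183 = 4.4026

4.4026


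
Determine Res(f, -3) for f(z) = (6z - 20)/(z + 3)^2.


Step 1: Pole of order 2 at z = -3
Step 2: Res = lim d/dz [(z + 3)^2 * f(z)] as z -> -3
Step 3: (z + 3)^2 * f(z) = 6z - 20
Step 4: d/dz[6z - 20] = 6

6


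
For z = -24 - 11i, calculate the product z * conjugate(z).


Step 1: conj(z) = -24 + 11i
Step 2: z * conj(z) = (-24)^2 + (-11)^2
Step 3: = 576 + 121 = 697

697


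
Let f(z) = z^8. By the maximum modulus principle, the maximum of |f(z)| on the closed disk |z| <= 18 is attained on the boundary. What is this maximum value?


Step 1: On |z| = 18, |f(z)| = |z|^8 = 18^8
Step 2: By maximum modulus principle, maximum is on boundary.
Step 3: Maximum = 11019960576 = 11019960576

11019960576


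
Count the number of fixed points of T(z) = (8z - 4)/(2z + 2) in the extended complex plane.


Step 1: Fixed points satisfy T(z) = z
Step 2: 2z^2 - 6z + 4 = 0
Step 3: Discriminant = (-6)^2 - 4*2*4 = 4
Step 4: Number of fixed points = 2

2


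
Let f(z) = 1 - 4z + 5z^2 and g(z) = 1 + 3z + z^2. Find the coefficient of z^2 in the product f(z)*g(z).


Step 1: z^2 term in f*g comes from: (1)*(z^2) + (-4z)*(3z) + (5z^2)*(1)
Step 2: = 1 - 12 + 5
Step 3: = -6

-6


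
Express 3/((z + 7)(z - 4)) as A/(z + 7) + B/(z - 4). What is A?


Step 1: Multiply both sides by (z + 7) and set z = -7
Step 2: A = 3 / (-7 - 4)
Step 3: A = 3 / (-11)
Step 4: A = -3/11

-3/11


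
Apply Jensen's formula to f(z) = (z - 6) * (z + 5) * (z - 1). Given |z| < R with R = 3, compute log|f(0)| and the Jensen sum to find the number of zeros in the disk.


Jensen's formula: (1/2pi)*integral log|f(Re^it)|dt = log|f(0)| + sum_{|a_k|<R} log(R/|a_k|)
Step 1: f(0) = (-6) * 5 * (-1) = 30
Step 2: log|f(0)| = log|6| + log|-5| + log|1| = 3.4012
Step 3: Zeros inside |z| < 3: 1
Step 4: Jensen sum = log(3/1) = 1.0986
Step 5: n(R) = number of terms in the Jensen sum = count of zeros inside |z| < 3 = 1

1


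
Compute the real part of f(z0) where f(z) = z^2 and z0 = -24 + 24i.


Step 1: z0 = -24 + 24i
Step 2: z0^2 = (-24)^2 - 24^2 - 1152i
Step 3: real part = 576 - 576 = 0

0


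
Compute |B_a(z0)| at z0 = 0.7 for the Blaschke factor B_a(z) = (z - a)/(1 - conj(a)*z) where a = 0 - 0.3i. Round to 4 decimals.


Step 1: Numerator z0 - a = 0.7 - (0 - 0.3i) = 0.7 + 0.3i
Step 2: Denominator 1 - conj(a)*z0 = 1 - (0 + 0.3i)*0.7 = 1 - 0.21i
Step 3: |z0 - a|^2 = 0.7^2 + 0.3^2 = 0.58; |1 - conj(a)*z0|^2 = 1^2 + (-0.21)^2 = 1.0441
Step 4: |B_a(0.7)| = sqrt(0.58 / 1.0441) = sqrt(0.555502)
Step 5: = 0.7453

0.7453


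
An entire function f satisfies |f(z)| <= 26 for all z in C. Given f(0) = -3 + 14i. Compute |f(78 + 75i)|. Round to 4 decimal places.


Step 1: By Liouville's theorem, a bounded entire function is constant.
Step 2: f(z) = f(0) = -3 + 14i for all z.
Step 3: |f(w)| = |-3 + 14i| = sqrt(9 + 196)
Step 4: = 14.3178

14.3178


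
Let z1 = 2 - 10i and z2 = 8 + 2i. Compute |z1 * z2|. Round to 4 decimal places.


Step 1: |z1| = sqrt(2^2 + (-10)^2) = sqrt(104)
Step 2: |z2| = sqrt(8^2 + 2^2) = sqrt(68)
Step 3: |z1*z2| = |z1|*|z2| = sqrt(104) * sqrt(68) = sqrt(104 * 68) = sqrt(7072)
Step 4: = 84.0952

84.0952


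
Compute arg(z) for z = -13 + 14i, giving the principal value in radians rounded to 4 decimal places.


Step 1: z = -13 + 14i
Step 2: arg(z) = atan2(14, -13)
Step 3: arg(z) = 2.3192

2.3192


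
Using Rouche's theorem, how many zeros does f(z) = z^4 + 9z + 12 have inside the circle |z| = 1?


Step 1: On |z| = 1 the three terms have sizes |z^4| = 1^4 = 1, |9z| = 9*1 = 9, |12| = 12
Step 2: The dominant term is g(z) = 12; let h(z) = z^4 + 9z so f = g + h
Step 3: On |z| = 1: |g| = 12 and |h| <= 1 + 9 = 10
Step 4: Since 12 > 10, |h| < |g| on |z| = 1, so by Rouche f has the same number of zeros as g inside |z| < 1
Step 5: g(z) = 12 is a nonzero constant with no zeros inside |z| < 1. Answer = 0

0


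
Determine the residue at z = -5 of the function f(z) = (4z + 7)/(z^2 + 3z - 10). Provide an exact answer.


Step 1: Q(z) = z^2 + 3z - 10 = (z + 5)(z - 2)
Step 2: Q'(z) = 2z + 3
Step 3: Q'(-5) = -7, P(-5) = -13
Step 4: Res = P(-5)/Q'(-5) = -13/(-7) = 13/7

13/7


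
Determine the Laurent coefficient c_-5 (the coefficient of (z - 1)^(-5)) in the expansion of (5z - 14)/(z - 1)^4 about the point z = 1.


Step 1: Write the numerator in powers of (z - 1): 5z - 14 = 5(z - 1) + (5*1 - 14) = 5(z - 1) - 9
Step 2: Divide by (z - 1)^4: f(z) = -9(z - 1)^(-4) + 5(z - 1)^(-3)
Step 3: This finite sum is the Laurent series of f about z = 1.
Step 4: Only the powers -4 and -3 appear, so the coefficient of (z - 1)^(-5) = 0

0


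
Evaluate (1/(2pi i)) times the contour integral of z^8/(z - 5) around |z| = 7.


Step 1: f(z) = z^8, a = 5 is inside |z| = 7
Step 2: By Cauchy integral formula: (1/(2pi*i)) * integral = f(a)
Step 3: f(5) = 5^8 = 390625

390625


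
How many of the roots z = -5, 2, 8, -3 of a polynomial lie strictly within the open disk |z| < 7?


Step 1: Check each root:
  z = -5: |-5| = 5 < 7
  z = 2: |2| = 2 < 7
  z = 8: |8| = 8 >= 7
  z = -3: |-3| = 3 < 7
Step 2: Count = 3

3


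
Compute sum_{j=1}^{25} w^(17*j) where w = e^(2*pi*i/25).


Step 1: The sum sum_{j=1}^{n} w^(k*j) equals n if n | k, else 0.
Step 2: Here n = 25, k = 17
Step 3: Does n divide k? 25 | 17 -> False
Step 4: Sum = 0

0


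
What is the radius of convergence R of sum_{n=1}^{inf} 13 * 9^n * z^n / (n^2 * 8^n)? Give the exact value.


Step 1: General term a_n = 13 * 9^n / (n^2 * 8^n)
Step 2: By the root test, |a_n|^(1/n) = 13^(1/n) * 9 / (n^(2/n) * 8) -> 9/8 as n -> infinity (since 13^(1/n) -> 1 and n^(2/n) -> 1)
Step 3: R = 1/lim|a_n|^(1/n) = 8/9

8/9


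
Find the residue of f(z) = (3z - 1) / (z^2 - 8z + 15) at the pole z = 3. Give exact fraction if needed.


Step 1: Q(z) = z^2 - 8z + 15 = (z - 3)(z - 5)
Step 2: Q'(z) = 2z - 8
Step 3: Q'(3) = -2, P(3) = 8
Step 4: Res = P(3)/Q'(3) = 8/(-2) = -4

-4


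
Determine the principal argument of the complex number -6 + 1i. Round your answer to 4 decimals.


Step 1: z = -6 + 1i
Step 2: arg(z) = atan2(1, -6)
Step 3: arg(z) = 2.9764

2.9764


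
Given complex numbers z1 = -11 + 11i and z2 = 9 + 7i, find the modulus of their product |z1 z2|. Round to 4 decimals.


Step 1: |z1| = sqrt((-11)^2 + 11^2) = sqrt(242)
Step 2: |z2| = sqrt(9^2 + 7^2) = sqrt(130)
Step 3: |z1*z2| = |z1|*|z2| = sqrt(242) * sqrt(130) = sqrt(242 * 130) = sqrt(31460)
Step 4: = 177.3697

177.3697


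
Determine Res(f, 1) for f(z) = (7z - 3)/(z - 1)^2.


Step 1: Pole of order 2 at z = 1
Step 2: Res = lim d/dz [(z - 1)^2 * f(z)] as z -> 1
Step 3: (z - 1)^2 * f(z) = 7z - 3
Step 4: d/dz[7z - 3] = 7

7


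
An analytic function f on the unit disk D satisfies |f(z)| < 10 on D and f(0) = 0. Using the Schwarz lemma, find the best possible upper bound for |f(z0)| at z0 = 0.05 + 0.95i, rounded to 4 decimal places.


Step 1: g = f/10 maps D -> D with g(0) = 0, so by the Schwarz lemma |g(z)| <= |z|, i.e. |f(z)| <= 10|z|; this is sharp (f(z) = 10z).
Step 2: |z0|^2 = 0.05^2 + 0.95^2 = 0.905
Step 3: |z0| = sqrt(0.905) = 0.951315
Step 4: Best bound = 10 * |z0| = 10 * 0.951315 = 9.5131

9.5131


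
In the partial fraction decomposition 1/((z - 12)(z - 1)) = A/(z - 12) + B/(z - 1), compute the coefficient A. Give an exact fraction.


Step 1: Multiply both sides by (z - 12) and set z = 12
Step 2: A = 1 / (12 - 1)
Step 3: A = 1 / 11
Step 4: A = 1/11

1/11


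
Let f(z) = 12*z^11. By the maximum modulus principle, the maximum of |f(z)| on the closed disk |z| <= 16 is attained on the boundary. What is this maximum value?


Step 1: On |z| = 16, |f(z)| = 12 * |z|^11 = 12 * 16^11
Step 2: By maximum modulus principle, maximum is on boundary.
Step 3: Maximum = 12 * 17592186044416 = 211106232532992

211106232532992


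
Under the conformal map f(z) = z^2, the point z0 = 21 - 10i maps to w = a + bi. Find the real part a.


Step 1: z0 = 21 - 10i
Step 2: z0^2 = 21^2 - (-10)^2 - 420i
Step 3: real part = 441 - 100 = 341

341


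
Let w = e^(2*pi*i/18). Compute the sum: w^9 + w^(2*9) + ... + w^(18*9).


Step 1: The sum sum_{j=1}^{n} w^(k*j) equals n if n | k, else 0.
Step 2: Here n = 18, k = 9
Step 3: Does n divide k? 18 | 9 -> False
Step 4: Sum = 0

0


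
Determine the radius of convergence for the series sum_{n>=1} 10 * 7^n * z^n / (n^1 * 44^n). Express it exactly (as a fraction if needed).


Step 1: General term a_n = 10 * 7^n / (n^1 * 44^n)
Step 2: By the root test, |a_n|^(1/n) = 10^(1/n) * 7 / (n^(1/n) * 44) -> 7/44 as n -> infinity (since 10^(1/n) -> 1 and n^(1/n) -> 1)
Step 3: R = 1/lim|a_n|^(1/n) = 44/7

44/7


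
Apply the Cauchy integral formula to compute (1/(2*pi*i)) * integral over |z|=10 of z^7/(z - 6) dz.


Step 1: f(z) = z^7, a = 6 is inside |z| = 10
Step 2: By Cauchy integral formula: (1/(2pi*i)) * integral = f(a)
Step 3: f(6) = 6^7 = 279936

279936


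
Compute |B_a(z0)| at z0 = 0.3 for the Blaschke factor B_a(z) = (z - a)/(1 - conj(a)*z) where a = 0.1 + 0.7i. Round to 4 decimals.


Step 1: Numerator z0 - a = 0.3 - (0.1 + 0.7i) = 0.2 - 0.7i
Step 2: Denominator 1 - conj(a)*z0 = 1 - (0.1 - 0.7i)*0.3 = 0.97 + 0.21i
Step 3: |z0 - a|^2 = 0.2^2 + (-0.7)^2 = 0.53; |1 - conj(a)*z0|^2 = 0.97^2 + 0.21^2 = 0.985
Step 4: |B_a(0.3)| = sqrt(0.53 / 0.985) = sqrt(0.538071)
Step 5: = 0.7335

0.7335


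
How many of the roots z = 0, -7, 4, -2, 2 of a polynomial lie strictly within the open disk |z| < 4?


Step 1: Check each root:
  z = 0: |0| = 0 < 4
  z = -7: |-7| = 7 >= 4
  z = 4: |4| = 4 >= 4
  z = -2: |-2| = 2 < 4
  z = 2: |2| = 2 < 4
Step 2: Count = 3

3


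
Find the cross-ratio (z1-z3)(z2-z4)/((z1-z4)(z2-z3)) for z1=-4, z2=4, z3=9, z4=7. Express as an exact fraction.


Step 1: (z1-z3)(z2-z4) = (-13) * (-3) = 39
Step 2: (z1-z4)(z2-z3) = (-11) * (-5) = 55
Step 3: Cross-ratio = 39/55 = 39/55

39/55


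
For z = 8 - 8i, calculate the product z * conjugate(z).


Step 1: conj(z) = 8 + 8i
Step 2: z * conj(z) = 8^2 + (-8)^2
Step 3: = 64 + 64 = 128

128


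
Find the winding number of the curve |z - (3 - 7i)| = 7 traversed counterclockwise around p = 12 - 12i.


Step 1: Center c = (3, -7), radius = 7
Step 2: |p - c|^2 = 9^2 + (-5)^2 = 106
Step 3: r^2 = 49
Step 4: |p-c| > r so winding number = 0

0


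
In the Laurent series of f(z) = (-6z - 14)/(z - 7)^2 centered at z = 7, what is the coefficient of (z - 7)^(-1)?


Step 1: Write the numerator in powers of (z - 7): -6z - 14 = -6(z - 7) + (-6*7 - 14) = -6(z - 7) - 56
Step 2: Divide by (z - 7)^2: f(z) = -56(z - 7)^(-2) - 6(z - 7)^(-1)
Step 3: This finite sum is the Laurent series of f about z = 7.
Step 4: Coefficient of (z - 7)^(-1) = coefficient of (z - 7) in the re-centred numerator = -6

-6


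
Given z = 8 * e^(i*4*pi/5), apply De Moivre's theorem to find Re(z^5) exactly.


Step 1: By De Moivre's theorem, z^5 = 8^5 * e^(i*5*4*pi/5) = 32768 * (cos(4*pi) + i*sin(4*pi))
Step 2: |z|^5 = 8^5 = 32768
Step 3: Reduce the angle mod 2*pi: 4*pi - 4*pi = 0
Step 4: cos(0) = 1
Step 5: Re(z^5) = 32768 * 1 = 32768

32768


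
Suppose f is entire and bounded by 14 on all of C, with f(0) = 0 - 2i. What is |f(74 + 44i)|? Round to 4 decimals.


Step 1: By Liouville's theorem, a bounded entire function is constant.
Step 2: f(z) = f(0) = 0 - 2i for all z.
Step 3: |f(w)| = |0 - 2i| = sqrt(0 + 4)
Step 4: = 2.0

2.0


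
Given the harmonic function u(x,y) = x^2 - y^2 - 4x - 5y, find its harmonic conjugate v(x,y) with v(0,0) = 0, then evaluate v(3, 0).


Step 1: v_x = -u_y = 2y + 5
Step 2: v_y = u_x = 2x - 4
Step 3: v = 2xy + 5x - 4y + C
Step 4: v(0,0) = 0 => C = 0
Step 5: v(3, 0) = 15

15


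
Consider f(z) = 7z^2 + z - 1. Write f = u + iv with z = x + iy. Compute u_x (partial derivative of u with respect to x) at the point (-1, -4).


Step 1: f(z) = 7(x+iy)^2 + (x+iy) - 1
Step 2: u = 7(x^2 - y^2) + x - 1
Step 3: u_x = 14x + 1
Step 4: At (-1, -4): u_x = -14 + 1 = -13

-13


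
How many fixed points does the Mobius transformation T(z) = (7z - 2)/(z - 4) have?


Step 1: Fixed points satisfy T(z) = z
Step 2: z^2 - 11z + 2 = 0
Step 3: Discriminant = (-11)^2 - 4*1*2 = 113
Step 4: Number of fixed points = 2

2


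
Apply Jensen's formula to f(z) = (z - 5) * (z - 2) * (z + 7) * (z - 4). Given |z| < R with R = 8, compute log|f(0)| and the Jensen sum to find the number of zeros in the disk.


Jensen's formula: (1/2pi)*integral log|f(Re^it)|dt = log|f(0)| + sum_{|a_k|<R} log(R/|a_k|)
Step 1: f(0) = (-5) * (-2) * 7 * (-4) = -280
Step 2: log|f(0)| = log|5| + log|2| + log|-7| + log|4| = 5.6348
Step 3: Zeros inside |z| < 8: 5, 2, -7, 4
Step 4: Jensen sum = log(8/5) + log(8/2) + log(8/7) + log(8/4) = 2.683
Step 5: n(R) = number of terms in the Jensen sum = count of zeros inside |z| < 8 = 4

4


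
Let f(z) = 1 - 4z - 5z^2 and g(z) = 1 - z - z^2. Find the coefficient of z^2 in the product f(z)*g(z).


Step 1: z^2 term in f*g comes from: (1)*(-z^2) + (-4z)*(-z) + (-5z^2)*(1)
Step 2: = -1 + 4 - 5
Step 3: = -2

-2


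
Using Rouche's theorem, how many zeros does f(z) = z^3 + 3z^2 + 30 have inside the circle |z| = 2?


Step 1: On |z| = 2 the three terms have sizes |z^3| = 2^3 = 8, |3z^2| = 3*2^2 = 12, |30| = 30
Step 2: The dominant term is g(z) = 30; let h(z) = z^3 + 3z^2 so f = g + h
Step 3: On |z| = 2: |g| = 30 and |h| <= 8 + 12 = 20
Step 4: Since 30 > 20, |h| < |g| on |z| = 2, so by Rouche f has the same number of zeros as g inside |z| < 2
Step 5: g(z) = 30 is a nonzero constant with no zeros inside |z| < 2. Answer = 0

0


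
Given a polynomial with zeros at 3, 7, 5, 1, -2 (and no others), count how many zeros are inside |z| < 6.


Step 1: Check each root:
  z = 3: |3| = 3 < 6
  z = 7: |7| = 7 >= 6
  z = 5: |5| = 5 < 6
  z = 1: |1| = 1 < 6
  z = -2: |-2| = 2 < 6
Step 2: Count = 4

4


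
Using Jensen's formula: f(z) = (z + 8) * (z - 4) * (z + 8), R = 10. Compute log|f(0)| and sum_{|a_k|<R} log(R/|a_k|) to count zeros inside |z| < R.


Jensen's formula: (1/2pi)*integral log|f(Re^it)|dt = log|f(0)| + sum_{|a_k|<R} log(R/|a_k|)
Step 1: f(0) = 8 * (-4) * 8 = -256
Step 2: log|f(0)| = log|-8| + log|4| + log|-8| = 5.5452
Step 3: Zeros inside |z| < 10: -8, 4, -8
Step 4: Jensen sum = log(10/8) + log(10/4) + log(10/8) = 1.3626
Step 5: n(R) = number of terms in the Jensen sum = count of zeros inside |z| < 10 = 3

3


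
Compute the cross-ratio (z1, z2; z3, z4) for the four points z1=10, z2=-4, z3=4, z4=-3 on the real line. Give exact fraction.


Step 1: (z1-z3)(z2-z4) = 6 * (-1) = -6
Step 2: (z1-z4)(z2-z3) = 13 * (-8) = -104
Step 3: Cross-ratio = 6/104 = 3/52

3/52


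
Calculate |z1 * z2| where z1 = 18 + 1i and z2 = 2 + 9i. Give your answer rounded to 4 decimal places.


Step 1: |z1| = sqrt(18^2 + 1^2) = sqrt(325)
Step 2: |z2| = sqrt(2^2 + 9^2) = sqrt(85)
Step 3: |z1*z2| = |z1|*|z2| = sqrt(325) * sqrt(85) = sqrt(325 * 85) = sqrt(27625)
Step 4: = 166.2077

166.2077


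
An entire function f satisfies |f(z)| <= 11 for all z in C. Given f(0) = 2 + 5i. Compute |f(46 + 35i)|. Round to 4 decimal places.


Step 1: By Liouville's theorem, a bounded entire function is constant.
Step 2: f(z) = f(0) = 2 + 5i for all z.
Step 3: |f(w)| = |2 + 5i| = sqrt(4 + 25)
Step 4: = 5.3852

5.3852


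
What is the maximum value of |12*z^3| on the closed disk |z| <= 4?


Step 1: On |z| = 4, |f(z)| = 12 * |z|^3 = 12 * 4^3
Step 2: By maximum modulus principle, maximum is on boundary.
Step 3: Maximum = 12 * 64 = 768

768


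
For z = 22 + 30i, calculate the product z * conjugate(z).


Step 1: conj(z) = 22 - 30i
Step 2: z * conj(z) = 22^2 + 30^2
Step 3: = 484 + 900 = 1384

1384


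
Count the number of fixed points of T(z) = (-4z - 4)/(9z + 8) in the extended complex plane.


Step 1: Fixed points satisfy T(z) = z
Step 2: 9z^2 + 12z + 4 = 0
Step 3: Discriminant = 12^2 - 4*9*4 = 0
Step 4: Number of fixed points = 1

1


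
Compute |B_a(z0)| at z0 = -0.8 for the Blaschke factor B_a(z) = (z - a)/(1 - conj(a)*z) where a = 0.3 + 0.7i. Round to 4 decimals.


Step 1: Numerator z0 - a = -0.8 - (0.3 + 0.7i) = -1.1 - 0.7i
Step 2: Denominator 1 - conj(a)*z0 = 1 - (0.3 - 0.7i)*(-0.8) = 1.24 - 0.56i
Step 3: |z0 - a|^2 = (-1.1)^2 + (-0.7)^2 = 1.7; |1 - conj(a)*z0|^2 = 1.24^2 + (-0.56)^2 = 1.8512
Step 4: |B_a(-0.8)| = sqrt(1.7 / 1.8512) = sqrt(0.918323)
Step 5: = 0.9583

0.9583


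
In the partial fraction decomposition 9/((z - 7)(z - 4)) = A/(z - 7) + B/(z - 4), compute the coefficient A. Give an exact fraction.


Step 1: Multiply both sides by (z - 7) and set z = 7
Step 2: A = 9 / (7 - 4)
Step 3: A = 9 / 3
Step 4: A = 3

3


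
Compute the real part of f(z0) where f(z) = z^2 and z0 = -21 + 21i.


Step 1: z0 = -21 + 21i
Step 2: z0^2 = (-21)^2 - 21^2 - 882i
Step 3: real part = 441 - 441 = 0

0


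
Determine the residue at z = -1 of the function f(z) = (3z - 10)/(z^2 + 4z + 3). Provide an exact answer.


Step 1: Q(z) = z^2 + 4z + 3 = (z + 1)(z + 3)
Step 2: Q'(z) = 2z + 4
Step 3: Q'(-1) = 2, P(-1) = -13
Step 4: Res = P(-1)/Q'(-1) = -13/2 = -13/2

-13/2


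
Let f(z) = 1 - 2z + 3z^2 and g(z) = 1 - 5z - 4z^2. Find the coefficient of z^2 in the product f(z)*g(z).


Step 1: z^2 term in f*g comes from: (1)*(-4z^2) + (-2z)*(-5z) + (3z^2)*(1)
Step 2: = -4 + 10 + 3
Step 3: = 9

9


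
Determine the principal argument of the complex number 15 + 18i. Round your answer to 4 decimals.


Step 1: z = 15 + 18i
Step 2: arg(z) = atan2(18, 15)
Step 3: arg(z) = 0.8761

0.8761


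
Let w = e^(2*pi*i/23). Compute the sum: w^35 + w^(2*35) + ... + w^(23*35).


Step 1: The sum sum_{j=1}^{n} w^(k*j) equals n if n | k, else 0.
Step 2: Here n = 23, k = 35
Step 3: Does n divide k? 23 | 35 -> False
Step 4: Sum = 0

0


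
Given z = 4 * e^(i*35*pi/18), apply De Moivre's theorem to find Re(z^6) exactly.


Step 1: By De Moivre's theorem, z^6 = 4^6 * e^(i*6*35*pi/18) = 4096 * (cos(35*pi/3) + i*sin(35*pi/3))
Step 2: |z|^6 = 4^6 = 4096
Step 3: Reduce the angle mod 2*pi: 35*pi/3 - 10*pi = 5*pi/3
Step 4: cos(5*pi/3) = 1/2
Step 5: Re(z^6) = 4096 * 1/2 = 2048

2048


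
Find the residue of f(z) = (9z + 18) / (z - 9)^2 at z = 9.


Step 1: Pole of order 2 at z = 9
Step 2: Res = lim d/dz [(z - 9)^2 * f(z)] as z -> 9
Step 3: (z - 9)^2 * f(z) = 9z + 18
Step 4: d/dz[9z + 18] = 9

9


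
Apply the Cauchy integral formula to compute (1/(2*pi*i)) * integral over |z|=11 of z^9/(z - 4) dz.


Step 1: f(z) = z^9, a = 4 is inside |z| = 11
Step 2: By Cauchy integral formula: (1/(2pi*i)) * integral = f(a)
Step 3: f(4) = 4^9 = 262144

262144


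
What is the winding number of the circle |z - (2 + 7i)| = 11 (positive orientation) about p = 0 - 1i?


Step 1: Center c = (2, 7), radius = 11
Step 2: |p - c|^2 = (-2)^2 + (-8)^2 = 68
Step 3: r^2 = 121
Step 4: |p-c| < r so winding number = 1

1


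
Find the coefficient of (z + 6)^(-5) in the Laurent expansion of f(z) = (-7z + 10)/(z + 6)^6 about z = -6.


Step 1: Write the numerator in powers of (z + 6): -7z + 10 = -7(z + 6) + (-7*(-6) + 10) = -7(z + 6) + 52
Step 2: Divide by (z + 6)^6: f(z) = 52(z + 6)^(-6) - 7(z + 6)^(-5)
Step 3: This finite sum is the Laurent series of f about z = -6.
Step 4: Coefficient of (z + 6)^(-5) = coefficient of (z + 6) in the re-centred numerator = -7

-7


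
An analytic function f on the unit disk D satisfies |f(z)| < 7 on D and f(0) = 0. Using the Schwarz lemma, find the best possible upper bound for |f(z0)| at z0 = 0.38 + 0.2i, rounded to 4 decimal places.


Step 1: g = f/7 maps D -> D with g(0) = 0, so by the Schwarz lemma |g(z)| <= |z|, i.e. |f(z)| <= 7|z|; this is sharp (f(z) = 7z).
Step 2: |z0|^2 = 0.38^2 + 0.2^2 = 0.1844
Step 3: |z0| = sqrt(0.1844) = 0.429418
Step 4: Best bound = 7 * |z0| = 7 * 0.429418 = 3.0059

3.0059


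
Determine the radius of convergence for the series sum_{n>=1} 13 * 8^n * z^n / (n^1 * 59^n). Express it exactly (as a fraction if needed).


Step 1: General term a_n = 13 * 8^n / (n^1 * 59^n)
Step 2: By the root test, |a_n|^(1/n) = 13^(1/n) * 8 / (n^(1/n) * 59) -> 8/59 as n -> infinity (since 13^(1/n) -> 1 and n^(1/n) -> 1)
Step 3: R = 1/lim|a_n|^(1/n) = 59/8

59/8


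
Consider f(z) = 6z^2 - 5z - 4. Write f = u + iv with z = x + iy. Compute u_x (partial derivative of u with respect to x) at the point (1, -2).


Step 1: f(z) = 6(x+iy)^2 - 5(x+iy) - 4
Step 2: u = 6(x^2 - y^2) - 5x - 4
Step 3: u_x = 12x - 5
Step 4: At (1, -2): u_x = 12 - 5 = 7

7


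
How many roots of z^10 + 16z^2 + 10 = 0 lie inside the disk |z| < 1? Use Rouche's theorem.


Step 1: On |z| = 1 the three terms have sizes |z^10| = 1^10 = 1, |16z^2| = 16*1^2 = 16, |10| = 10
Step 2: The dominant term is g(z) = 16z^2; let h(z) = z^10 + 10 so f = g + h
Step 3: On |z| = 1: |g| = 16 and |h| <= 1 + 10 = 11
Step 4: Since 16 > 11, |h| < |g| on |z| = 1, so by Rouche f has the same number of zeros as g inside |z| < 1
Step 5: g(z) = 16z^2 has 2 zeros (at the origin, multiplicity 2) inside |z| < 1. Answer = 2

2


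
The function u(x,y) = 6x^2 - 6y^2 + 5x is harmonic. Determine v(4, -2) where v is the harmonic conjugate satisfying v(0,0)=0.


Step 1: v_x = -u_y = 12y + 0
Step 2: v_y = u_x = 12x + 5
Step 3: v = 12xy + 5y + C
Step 4: v(0,0) = 0 => C = 0
Step 5: v(4, -2) = -106

-106


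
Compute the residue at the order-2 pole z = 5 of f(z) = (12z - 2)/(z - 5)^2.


Step 1: Pole of order 2 at z = 5
Step 2: Res = lim d/dz [(z - 5)^2 * f(z)] as z -> 5
Step 3: (z - 5)^2 * f(z) = 12z - 2
Step 4: d/dz[12z - 2] = 12

12


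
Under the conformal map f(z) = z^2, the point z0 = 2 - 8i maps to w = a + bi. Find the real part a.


Step 1: z0 = 2 - 8i
Step 2: z0^2 = 2^2 - (-8)^2 - 32i
Step 3: real part = 4 - 64 = -60

-60


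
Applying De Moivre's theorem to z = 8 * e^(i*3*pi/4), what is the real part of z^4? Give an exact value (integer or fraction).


Step 1: By De Moivre's theorem, z^4 = 8^4 * e^(i*4*3*pi/4) = 4096 * (cos(3*pi) + i*sin(3*pi))
Step 2: |z|^4 = 8^4 = 4096
Step 3: Reduce the angle mod 2*pi: 3*pi - 2*pi = pi
Step 4: cos(pi) = -1
Step 5: Re(z^4) = 4096 * (-1) = -4096

-4096


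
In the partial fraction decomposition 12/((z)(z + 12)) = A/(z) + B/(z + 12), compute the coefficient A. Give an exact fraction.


Step 1: Multiply both sides by (z) and set z = 0
Step 2: A = 12 / (0 + 12)
Step 3: A = 12 / 12
Step 4: A = 1

1


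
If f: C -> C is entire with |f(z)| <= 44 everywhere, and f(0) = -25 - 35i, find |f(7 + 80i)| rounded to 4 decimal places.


Step 1: By Liouville's theorem, a bounded entire function is constant.
Step 2: f(z) = f(0) = -25 - 35i for all z.
Step 3: |f(w)| = |-25 - 35i| = sqrt(625 + 1225)
Step 4: = 43.0116

43.0116


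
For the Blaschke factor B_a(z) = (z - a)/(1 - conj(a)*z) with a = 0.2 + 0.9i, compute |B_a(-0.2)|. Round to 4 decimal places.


Step 1: Numerator z0 - a = -0.2 - (0.2 + 0.9i) = -0.4 - 0.9i
Step 2: Denominator 1 - conj(a)*z0 = 1 - (0.2 - 0.9i)*(-0.2) = 1.04 - 0.18i
Step 3: |z0 - a|^2 = (-0.4)^2 + (-0.9)^2 = 0.97; |1 - conj(a)*z0|^2 = 1.04^2 + (-0.18)^2 = 1.114
Step 4: |B_a(-0.2)| = sqrt(0.97 / 1.114) = sqrt(0.870736)
Step 5: = 0.9331

0.9331


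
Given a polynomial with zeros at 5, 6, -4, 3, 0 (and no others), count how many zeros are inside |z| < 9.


Step 1: Check each root:
  z = 5: |5| = 5 < 9
  z = 6: |6| = 6 < 9
  z = -4: |-4| = 4 < 9
  z = 3: |3| = 3 < 9
  z = 0: |0| = 0 < 9
Step 2: Count = 5

5


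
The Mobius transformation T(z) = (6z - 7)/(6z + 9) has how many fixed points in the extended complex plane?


Step 1: Fixed points satisfy T(z) = z
Step 2: 6z^2 + 3z + 7 = 0
Step 3: Discriminant = 3^2 - 4*6*7 = -159
Step 4: Number of fixed points = 2

2


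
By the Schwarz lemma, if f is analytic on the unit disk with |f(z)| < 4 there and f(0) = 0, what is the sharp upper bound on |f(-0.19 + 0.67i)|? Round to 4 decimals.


Step 1: g = f/4 maps D -> D with g(0) = 0, so by the Schwarz lemma |g(z)| <= |z|, i.e. |f(z)| <= 4|z|; this is sharp (f(z) = 4z).
Step 2: |z0|^2 = (-0.19)^2 + 0.67^2 = 0.485
Step 3: |z0| = sqrt(0.485) = 0.696419
Step 4: Best bound = 4 * |z0| = 4 * 0.696419 = 2.7857

2.7857


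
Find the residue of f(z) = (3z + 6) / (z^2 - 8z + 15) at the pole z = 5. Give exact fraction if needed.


Step 1: Q(z) = z^2 - 8z + 15 = (z - 5)(z - 3)
Step 2: Q'(z) = 2z - 8
Step 3: Q'(5) = 2, P(5) = 21
Step 4: Res = P(5)/Q'(5) = 21/2 = 21/2

21/2


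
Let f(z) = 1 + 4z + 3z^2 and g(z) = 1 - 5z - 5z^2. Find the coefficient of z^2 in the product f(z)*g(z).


Step 1: z^2 term in f*g comes from: (1)*(-5z^2) + (4z)*(-5z) + (3z^2)*(1)
Step 2: = -5 - 20 + 3
Step 3: = -22

-22


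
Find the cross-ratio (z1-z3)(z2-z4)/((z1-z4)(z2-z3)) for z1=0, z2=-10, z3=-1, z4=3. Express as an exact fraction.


Step 1: (z1-z3)(z2-z4) = 1 * (-13) = -13
Step 2: (z1-z4)(z2-z3) = (-3) * (-9) = 27
Step 3: Cross-ratio = -13/27 = -13/27

-13/27


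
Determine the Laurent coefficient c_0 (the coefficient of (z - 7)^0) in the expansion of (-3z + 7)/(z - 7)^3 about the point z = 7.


Step 1: Write the numerator in powers of (z - 7): -3z + 7 = -3(z - 7) + (-3*7 + 7) = -3(z - 7) - 14
Step 2: Divide by (z - 7)^3: f(z) = -14(z - 7)^(-3) - 3(z - 7)^(-2)
Step 3: This finite sum is the Laurent series of f about z = 7.
Step 4: Only the powers -3 and -2 appear, so the coefficient of (z - 7)^0 = 0

0


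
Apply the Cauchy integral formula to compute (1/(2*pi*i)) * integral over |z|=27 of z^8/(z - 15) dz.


Step 1: f(z) = z^8, a = 15 is inside |z| = 27
Step 2: By Cauchy integral formula: (1/(2pi*i)) * integral = f(a)
Step 3: f(15) = 15^8 = 2562890625

2562890625


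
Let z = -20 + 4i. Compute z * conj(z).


Step 1: conj(z) = -20 - 4i
Step 2: z * conj(z) = (-20)^2 + 4^2
Step 3: = 400 + 16 = 416

416


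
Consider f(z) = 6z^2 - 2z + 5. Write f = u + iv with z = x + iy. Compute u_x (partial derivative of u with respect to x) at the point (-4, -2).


Step 1: f(z) = 6(x+iy)^2 - 2(x+iy) + 5
Step 2: u = 6(x^2 - y^2) - 2x + 5
Step 3: u_x = 12x - 2
Step 4: At (-4, -2): u_x = -48 - 2 = -50

-50


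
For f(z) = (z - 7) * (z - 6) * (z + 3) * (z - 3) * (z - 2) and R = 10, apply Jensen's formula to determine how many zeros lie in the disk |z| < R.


Jensen's formula: (1/2pi)*integral log|f(Re^it)|dt = log|f(0)| + sum_{|a_k|<R} log(R/|a_k|)
Step 1: f(0) = (-7) * (-6) * 3 * (-3) * (-2) = 756
Step 2: log|f(0)| = log|7| + log|6| + log|-3| + log|3| + log|2| = 6.628
Step 3: Zeros inside |z| < 10: 7, 6, -3, 3, 2
Step 4: Jensen sum = log(10/7) + log(10/6) + log(10/3) + log(10/3) + log(10/2) = 4.8849
Step 5: n(R) = number of terms in the Jensen sum = count of zeros inside |z| < 10 = 5

5


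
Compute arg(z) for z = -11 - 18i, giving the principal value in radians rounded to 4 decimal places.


Step 1: z = -11 - 18i
Step 2: arg(z) = atan2(-18, -11)
Step 3: arg(z) = -2.1193

-2.1193
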